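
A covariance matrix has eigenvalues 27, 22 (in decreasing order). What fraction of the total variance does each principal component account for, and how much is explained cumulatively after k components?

Step 1 — total variance = trace(Sigma) = Σ λ_i = 27 + 22 = 49.

Step 2 — fraction explained by component i = λ_i / Σ λ:
  PC1: 27/49 = 0.551
  PC2: 22/49 = 0.449

Step 3 — cumulative fraction after k components = (λ_1 + ... + λ_k) / Σ λ:
  k = 1: 27/49 = 0.551
  k = 2: (27 + 22)/49 = 49/49 = 1

Summary (fraction, with percent):

explained: PC1 0.551 (55.1%), PC2 0.449 (44.9%);  cumulative: 0.551, 1


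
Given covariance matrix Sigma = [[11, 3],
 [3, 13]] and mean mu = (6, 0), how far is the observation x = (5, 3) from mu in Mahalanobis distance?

Step 1 — centre the observation: (x - mu) = (-1, 3).

Step 2 — invert Sigma. det(Sigma) = 11·13 - (3)² = 134.
  Sigma^{-1} = (1/det) · [[d, -b], [-b, a]] = [[0.097, -0.0224],
 [-0.0224, 0.0821]].

Step 3 — form the quadratic (x - mu)^T · Sigma^{-1} · (x - mu):
  Sigma^{-1} · (x - mu) = (-0.1642, 0.2687).
  (x - mu)^T · [Sigma^{-1} · (x - mu)] = (-1)·(-0.1642) + (3)·(0.2687) = 0.9701.

Step 4 — take square root: d = √(0.9701) ≈ 0.985.

d(x, mu) = √(0.9701) ≈ 0.985


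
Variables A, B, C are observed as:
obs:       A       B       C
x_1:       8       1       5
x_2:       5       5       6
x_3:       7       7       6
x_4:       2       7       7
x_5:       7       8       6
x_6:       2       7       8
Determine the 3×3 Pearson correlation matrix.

Step 1 — column means:
  mean(A) = (8 + 5 + 7 + 2 + 7 + 2) / 6 = 31/6 = 5.1667
  mean(B) = (1 + 5 + 7 + 7 + 8 + 7) / 6 = 35/6 = 5.8333
  mean(C) = (5 + 6 + 6 + 7 + 6 + 8) / 6 = 38/6 = 6.3333

Step 2 — sample variances and covariances s[i,j] = (1/(n-1)) · Σ_k (x_{k,i} - mean_i) · (x_{k,j} - mean_j), with n-1 = 5:
  s[A,A] = ((2.8333)·(2.8333) + (-0.1667)·(-0.1667) + (1.8333)·(1.8333) + (-3.1667)·(-3.1667) + (1.8333)·(1.8333) + (-3.1667)·(-3.1667)) / 5 = 34.8333/5 = 6.9667
  s[A,B] = ((2.8333)·(-4.8333) + (-0.1667)·(-0.8333) + (1.8333)·(1.1667) + (-3.1667)·(1.1667) + (1.8333)·(2.1667) + (-3.1667)·(1.1667)) / 5 = -14.8333/5 = -2.9667
  s[A,C] = ((2.8333)·(-1.3333) + (-0.1667)·(-0.3333) + (1.8333)·(-0.3333) + (-3.1667)·(0.6667) + (1.8333)·(-0.3333) + (-3.1667)·(1.6667)) / 5 = -12.3333/5 = -2.4667
  s[B,B] = ((-4.8333)·(-4.8333) + (-0.8333)·(-0.8333) + (1.1667)·(1.1667) + (1.1667)·(1.1667) + (2.1667)·(2.1667) + (1.1667)·(1.1667)) / 5 = 32.8333/5 = 6.5667
  s[B,C] = ((-4.8333)·(-1.3333) + (-0.8333)·(-0.3333) + (1.1667)·(-0.3333) + (1.1667)·(0.6667) + (2.1667)·(-0.3333) + (1.1667)·(1.6667)) / 5 = 8.3333/5 = 1.6667
  s[C,C] = ((-1.3333)·(-1.3333) + (-0.3333)·(-0.3333) + (-0.3333)·(-0.3333) + (0.6667)·(0.6667) + (-0.3333)·(-0.3333) + (1.6667)·(1.6667)) / 5 = 5.3333/5 = 1.0667
  Sample standard deviations s_i = √(s[i,i]):
  s(A) = √(6.9667) = 2.6394
  s(B) = √(6.5667) = 2.5626
  s(C) = √(1.0667) = 1.0328

Step 3 — r_{ij} = s_{ij} / (s_i · s_j):
  r[A,A] = 1 (diagonal).
  r[A,B] = -2.9667 / (2.6394 · 2.5626) = -2.9667 / 6.7637 = -0.4386
  r[A,C] = -2.4667 / (2.6394 · 1.0328) = -2.4667 / 2.726 = -0.9049
  r[B,B] = 1 (diagonal).
  r[B,C] = 1.6667 / (2.5626 · 1.0328) = 1.6667 / 2.6466 = 0.6297
  r[C,C] = 1 (diagonal).

R is symmetric with unit diagonal. Assembling:

R = [[1, -0.4386, -0.9049],
 [-0.4386, 1, 0.6297],
 [-0.9049, 0.6297, 1]]


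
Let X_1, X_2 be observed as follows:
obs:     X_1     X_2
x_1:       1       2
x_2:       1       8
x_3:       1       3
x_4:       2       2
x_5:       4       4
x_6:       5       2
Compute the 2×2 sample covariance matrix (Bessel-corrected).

Step 1 — column means:
  mean(X_1) = (1 + 1 + 1 + 2 + 4 + 5) / 6 = 14/6 = 2.3333
  mean(X_2) = (2 + 8 + 3 + 2 + 4 + 2) / 6 = 21/6 = 3.5

Step 2 — sample covariance S[i,j] = (1/(n-1)) · Σ_k (x_{k,i} - mean_i) · (x_{k,j} - mean_j), with n-1 = 5.
  S[X_1,X_1] = ((-1.3333)·(-1.3333) + (-1.3333)·(-1.3333) + (-1.3333)·(-1.3333) + (-0.3333)·(-0.3333) + (1.6667)·(1.6667) + (2.6667)·(2.6667)) / 5 = 15.3333/5 = 3.0667
  S[X_1,X_2] = ((-1.3333)·(-1.5) + (-1.3333)·(4.5) + (-1.3333)·(-0.5) + (-0.3333)·(-1.5) + (1.6667)·(0.5) + (2.6667)·(-1.5)) / 5 = -6/5 = -1.2
  S[X_2,X_2] = ((-1.5)·(-1.5) + (4.5)·(4.5) + (-0.5)·(-0.5) + (-1.5)·(-1.5) + (0.5)·(0.5) + (-1.5)·(-1.5)) / 5 = 27.5/5 = 5.5

S is symmetric (S[j,i] = S[i,j]). Assembling:

S = [[3.0667, -1.2],
 [-1.2, 5.5]]


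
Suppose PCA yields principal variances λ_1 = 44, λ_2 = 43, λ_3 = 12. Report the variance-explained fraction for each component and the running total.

Step 1 — total variance = trace(Sigma) = Σ λ_i = 44 + 43 + 12 = 99.

Step 2 — fraction explained by component i = λ_i / Σ λ:
  PC1: 44/99 = 0.4444
  PC2: 43/99 = 0.4343
  PC3: 12/99 = 0.1212

Step 3 — cumulative fraction after k components = (λ_1 + ... + λ_k) / Σ λ:
  k = 1: 44/99 = 0.4444
  k = 2: (44 + 43)/99 = 87/99 = 0.8788
  k = 3: (44 + 43 + 12)/99 = 99/99 = 1

Summary (fraction, with percent):

explained: PC1 0.4444 (44.44%), PC2 0.4343 (43.43%), PC3 0.1212 (12.12%);  cumulative: 0.4444, 0.8788, 1


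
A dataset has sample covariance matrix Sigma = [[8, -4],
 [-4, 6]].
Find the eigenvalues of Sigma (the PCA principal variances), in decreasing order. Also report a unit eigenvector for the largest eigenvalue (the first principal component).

Step 1 — characteristic polynomial of 2×2 Sigma:
  det(Sigma - λI) = λ² - trace · λ + det = 0.
  trace = 8 + 6 = 14, det = 8·6 - (-4)² = 32.
Step 2 — discriminant:
  Δ = trace² - 4·det = 196 - 128 = 68.
Step 3 — eigenvalues:
  λ = (trace ± √Δ)/2 = (14 ± 8.2462)/2,
  λ_1 = 11.1231,  λ_2 = 2.8769.

Step 4 — unit eigenvector for λ_1: solve (Sigma - λ_1 I)v = 0. First row:
  (8 - 11.1231)·v_x + (-4)·v_y = 0, i.e. (-3.1231)·v_x + (-4)·v_y = 0,
  so v ∝ (b, λ_1 - a) = (-4, 3.1231); multiply by -1 so the first entry is positive: u = (4, -3.1231).
  ||u|| = √((4)² + (-3.1231)²) = √(25.7538) ≈ 5.0748,
  v_1 = u/||u|| ≈ (0.7882, -0.6154) (||v_1|| = 1).

λ_1 = 11.1231,  λ_2 = 2.8769;  v_1 ≈ (0.7882, -0.6154)


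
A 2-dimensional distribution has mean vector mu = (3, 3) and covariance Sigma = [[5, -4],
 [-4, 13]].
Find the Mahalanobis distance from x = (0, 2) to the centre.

Step 1 — centre the observation: (x - mu) = (-3, -1).

Step 2 — invert Sigma. det(Sigma) = 5·13 - (-4)² = 49.
  Sigma^{-1} = (1/det) · [[d, -b], [-b, a]] = [[0.2653, 0.0816],
 [0.0816, 0.102]].

Step 3 — form the quadratic (x - mu)^T · Sigma^{-1} · (x - mu):
  Sigma^{-1} · (x - mu) = (-0.8776, -0.3469).
  (x - mu)^T · [Sigma^{-1} · (x - mu)] = (-3)·(-0.8776) + (-1)·(-0.3469) = 2.9796.

Step 4 — take square root: d = √(2.9796) ≈ 1.7261.

d(x, mu) = √(2.9796) ≈ 1.7261


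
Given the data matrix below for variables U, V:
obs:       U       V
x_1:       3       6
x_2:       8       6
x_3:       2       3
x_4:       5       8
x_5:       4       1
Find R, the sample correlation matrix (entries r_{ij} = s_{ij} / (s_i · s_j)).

Step 1 — column means:
  mean(U) = (3 + 8 + 2 + 5 + 4) / 5 = 22/5 = 4.4
  mean(V) = (6 + 6 + 3 + 8 + 1) / 5 = 24/5 = 4.8

Step 2 — sample variances and covariances s[i,j] = (1/(n-1)) · Σ_k (x_{k,i} - mean_i) · (x_{k,j} - mean_j), with n-1 = 4:
  s[U,U] = ((-1.4)·(-1.4) + (3.6)·(3.6) + (-2.4)·(-2.4) + (0.6)·(0.6) + (-0.4)·(-0.4)) / 4 = 21.2/4 = 5.3
  s[U,V] = ((-1.4)·(1.2) + (3.6)·(1.2) + (-2.4)·(-1.8) + (0.6)·(3.2) + (-0.4)·(-3.8)) / 4 = 10.4/4 = 2.6
  s[V,V] = ((1.2)·(1.2) + (1.2)·(1.2) + (-1.8)·(-1.8) + (3.2)·(3.2) + (-3.8)·(-3.8)) / 4 = 30.8/4 = 7.7
  Sample standard deviations s_i = √(s[i,i]):
  s(U) = √(5.3) = 2.3022
  s(V) = √(7.7) = 2.7749

Step 3 — r_{ij} = s_{ij} / (s_i · s_j):
  r[U,U] = 1 (diagonal).
  r[U,V] = 2.6 / (2.3022 · 2.7749) = 2.6 / 6.3883 = 0.407
  r[V,V] = 1 (diagonal).

R is symmetric with unit diagonal. Assembling:

R = [[1, 0.407],
 [0.407, 1]]


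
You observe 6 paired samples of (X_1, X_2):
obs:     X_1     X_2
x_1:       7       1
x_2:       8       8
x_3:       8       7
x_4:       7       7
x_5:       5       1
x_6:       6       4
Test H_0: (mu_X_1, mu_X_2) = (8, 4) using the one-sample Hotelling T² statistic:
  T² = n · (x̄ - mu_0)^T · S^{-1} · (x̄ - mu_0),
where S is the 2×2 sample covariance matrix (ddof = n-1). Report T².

Step 1 — sample mean vector:
  mean(X_1) = (7 + 8 + 8 + 7 + 5 + 6) / 6 = 41/6 = 6.8333
  mean(X_2) = (1 + 8 + 7 + 7 + 1 + 4) / 6 = 28/6 = 4.6667
  x̄ = (6.8333, 4.6667),  deviation x̄ - mu_0 = (6.8333, 4.6667) - (8, 4) = (-1.1667, 0.6667).

Step 2 — sample covariance matrix, S[i,j] = (1/(n-1)) · Σ_k (x_{k,i} - mean_i) · (x_{k,j} - mean_j), divisor n-1 = 5:
  S[X_1,X_1] = ((0.1667)·(0.1667) + (1.1667)·(1.1667) + (1.1667)·(1.1667) + (0.1667)·(0.1667) + (-1.8333)·(-1.8333) + (-0.8333)·(-0.8333)) / 5 = 6.8333/5 = 1.3667
  S[X_1,X_2] = ((0.1667)·(-3.6667) + (1.1667)·(3.3333) + (1.1667)·(2.3333) + (0.1667)·(2.3333) + (-1.8333)·(-3.6667) + (-0.8333)·(-0.6667)) / 5 = 13.6667/5 = 2.7333
  S[X_2,X_2] = ((-3.6667)·(-3.6667) + (3.3333)·(3.3333) + (2.3333)·(2.3333) + (2.3333)·(2.3333) + (-3.6667)·(-3.6667) + (-0.6667)·(-0.6667)) / 5 = 49.3333/5 = 9.8667
  S = [[1.3667, 2.7333],
 [2.7333, 9.8667]].

Step 3 — invert S. det(S) = 1.3667·9.8667 - (2.7333)² = 6.0133.
  S^{-1} = (1/det) · [[d, -b], [-b, a]] = [[1.6408, -0.4545],
 [-0.4545, 0.2273]].

Step 4 — quadratic form (x̄ - mu_0)^T · S^{-1} · (x̄ - mu_0):
  S^{-1} · (x̄ - mu_0) = (-2.2173, 0.6818),
  (x̄ - mu_0)^T · [...] = (-1.1667)·(-2.2173) + (0.6667)·(0.6818) = 3.0414.

Step 5 — scale by n: T² = 6 · 3.0414 = 18.2483.

T² ≈ 18.2483


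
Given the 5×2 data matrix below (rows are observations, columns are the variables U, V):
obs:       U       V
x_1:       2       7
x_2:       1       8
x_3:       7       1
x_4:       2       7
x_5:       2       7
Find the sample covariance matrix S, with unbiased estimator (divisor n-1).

Step 1 — column means:
  mean(U) = (2 + 1 + 7 + 2 + 2) / 5 = 14/5 = 2.8
  mean(V) = (7 + 8 + 1 + 7 + 7) / 5 = 30/5 = 6

Step 2 — sample covariance S[i,j] = (1/(n-1)) · Σ_k (x_{k,i} - mean_i) · (x_{k,j} - mean_j), with n-1 = 4.
  S[U,U] = ((-0.8)·(-0.8) + (-1.8)·(-1.8) + (4.2)·(4.2) + (-0.8)·(-0.8) + (-0.8)·(-0.8)) / 4 = 22.8/4 = 5.7
  S[U,V] = ((-0.8)·(1) + (-1.8)·(2) + (4.2)·(-5) + (-0.8)·(1) + (-0.8)·(1)) / 4 = -27/4 = -6.75
  S[V,V] = ((1)·(1) + (2)·(2) + (-5)·(-5) + (1)·(1) + (1)·(1)) / 4 = 32/4 = 8

S is symmetric (S[j,i] = S[i,j]). Assembling:

S = [[5.7, -6.75],
 [-6.75, 8]]


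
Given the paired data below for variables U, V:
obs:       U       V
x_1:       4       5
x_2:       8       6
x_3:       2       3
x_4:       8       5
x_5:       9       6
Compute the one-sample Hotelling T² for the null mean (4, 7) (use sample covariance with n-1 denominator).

Step 1 — sample mean vector:
  mean(U) = (4 + 8 + 2 + 8 + 9) / 5 = 31/5 = 6.2
  mean(V) = (5 + 6 + 3 + 5 + 6) / 5 = 25/5 = 5
  x̄ = (6.2, 5),  deviation x̄ - mu_0 = (6.2, 5) - (4, 7) = (2.2, -2).

Step 2 — sample covariance matrix, S[i,j] = (1/(n-1)) · Σ_k (x_{k,i} - mean_i) · (x_{k,j} - mean_j), divisor n-1 = 4:
  S[U,U] = ((-2.2)·(-2.2) + (1.8)·(1.8) + (-4.2)·(-4.2) + (1.8)·(1.8) + (2.8)·(2.8)) / 4 = 36.8/4 = 9.2
  S[U,V] = ((-2.2)·(0) + (1.8)·(1) + (-4.2)·(-2) + (1.8)·(0) + (2.8)·(1)) / 4 = 13/4 = 3.25
  S[V,V] = ((0)·(0) + (1)·(1) + (-2)·(-2) + (0)·(0) + (1)·(1)) / 4 = 6/4 = 1.5
  S = [[9.2, 3.25],
 [3.25, 1.5]].

Step 3 — invert S. det(S) = 9.2·1.5 - (3.25)² = 3.2375.
  S^{-1} = (1/det) · [[d, -b], [-b, a]] = [[0.4633, -1.0039],
 [-1.0039, 2.8417]].

Step 4 — quadratic form (x̄ - mu_0)^T · S^{-1} · (x̄ - mu_0):
  S^{-1} · (x̄ - mu_0) = (3.027, -7.8919),
  (x̄ - mu_0)^T · [...] = (2.2)·(3.027) + (-2)·(-7.8919) = 22.4432.

Step 5 — scale by n: T² = 5 · 22.4432 = 112.2162.

T² ≈ 112.2162


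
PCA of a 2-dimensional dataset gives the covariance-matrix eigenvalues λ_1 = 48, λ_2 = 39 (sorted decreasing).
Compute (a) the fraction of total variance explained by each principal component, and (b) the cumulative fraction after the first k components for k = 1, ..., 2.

Step 1 — total variance = trace(Sigma) = Σ λ_i = 48 + 39 = 87.

Step 2 — fraction explained by component i = λ_i / Σ λ:
  PC1: 48/87 = 0.5517
  PC2: 39/87 = 0.4483

Step 3 — cumulative fraction after k components = (λ_1 + ... + λ_k) / Σ λ:
  k = 1: 48/87 = 0.5517
  k = 2: (48 + 39)/87 = 87/87 = 1

Summary (fraction, with percent):

explained: PC1 0.5517 (55.17%), PC2 0.4483 (44.83%);  cumulative: 0.5517, 1


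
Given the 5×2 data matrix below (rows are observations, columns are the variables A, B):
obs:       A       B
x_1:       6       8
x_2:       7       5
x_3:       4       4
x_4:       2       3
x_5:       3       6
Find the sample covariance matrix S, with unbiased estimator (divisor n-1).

Step 1 — column means:
  mean(A) = (6 + 7 + 4 + 2 + 3) / 5 = 22/5 = 4.4
  mean(B) = (8 + 5 + 4 + 3 + 6) / 5 = 26/5 = 5.2

Step 2 — sample covariance S[i,j] = (1/(n-1)) · Σ_k (x_{k,i} - mean_i) · (x_{k,j} - mean_j), with n-1 = 4.
  S[A,A] = ((1.6)·(1.6) + (2.6)·(2.6) + (-0.4)·(-0.4) + (-2.4)·(-2.4) + (-1.4)·(-1.4)) / 4 = 17.2/4 = 4.3
  S[A,B] = ((1.6)·(2.8) + (2.6)·(-0.2) + (-0.4)·(-1.2) + (-2.4)·(-2.2) + (-1.4)·(0.8)) / 4 = 8.6/4 = 2.15
  S[B,B] = ((2.8)·(2.8) + (-0.2)·(-0.2) + (-1.2)·(-1.2) + (-2.2)·(-2.2) + (0.8)·(0.8)) / 4 = 14.8/4 = 3.7

S is symmetric (S[j,i] = S[i,j]). Assembling:

S = [[4.3, 2.15],
 [2.15, 3.7]]


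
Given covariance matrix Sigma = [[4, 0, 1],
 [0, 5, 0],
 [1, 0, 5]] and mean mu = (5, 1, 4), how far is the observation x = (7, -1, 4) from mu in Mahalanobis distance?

Step 1 — centre the observation: (x - mu) = (2, -2, 0).

Step 2 — invert Sigma (cofactor / det for 3×3, or solve directly):
  Sigma^{-1} = [[0.2632, 0, -0.0526],
 [0, 0.2, 0],
 [-0.0526, 0, 0.2105]].

Step 3 — form the quadratic (x - mu)^T · Sigma^{-1} · (x - mu):
  Sigma^{-1} · (x - mu) = (0.5263, -0.4, -0.1053).
  (x - mu)^T · [Sigma^{-1} · (x - mu)] = (2)·(0.5263) + (-2)·(-0.4) + (0)·(-0.1053) = 1.8526.

Step 4 — take square root: d = √(1.8526) ≈ 1.3611.

d(x, mu) = √(1.8526) ≈ 1.3611


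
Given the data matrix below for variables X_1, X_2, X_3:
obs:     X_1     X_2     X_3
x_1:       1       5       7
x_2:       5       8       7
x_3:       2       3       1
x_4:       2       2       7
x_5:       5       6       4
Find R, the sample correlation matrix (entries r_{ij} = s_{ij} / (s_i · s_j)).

Step 1 — column means:
  mean(X_1) = (1 + 5 + 2 + 2 + 5) / 5 = 15/5 = 3
  mean(X_2) = (5 + 8 + 3 + 2 + 6) / 5 = 24/5 = 4.8
  mean(X_3) = (7 + 7 + 1 + 7 + 4) / 5 = 26/5 = 5.2

Step 2 — sample variances and covariances s[i,j] = (1/(n-1)) · Σ_k (x_{k,i} - mean_i) · (x_{k,j} - mean_j), with n-1 = 4:
  s[X_1,X_1] = ((-2)·(-2) + (2)·(2) + (-1)·(-1) + (-1)·(-1) + (2)·(2)) / 4 = 14/4 = 3.5
  s[X_1,X_2] = ((-2)·(0.2) + (2)·(3.2) + (-1)·(-1.8) + (-1)·(-2.8) + (2)·(1.2)) / 4 = 13/4 = 3.25
  s[X_1,X_3] = ((-2)·(1.8) + (2)·(1.8) + (-1)·(-4.2) + (-1)·(1.8) + (2)·(-1.2)) / 4 = 0/4 = 0
  s[X_2,X_2] = ((0.2)·(0.2) + (3.2)·(3.2) + (-1.8)·(-1.8) + (-2.8)·(-2.8) + (1.2)·(1.2)) / 4 = 22.8/4 = 5.7
  s[X_2,X_3] = ((0.2)·(1.8) + (3.2)·(1.8) + (-1.8)·(-4.2) + (-2.8)·(1.8) + (1.2)·(-1.2)) / 4 = 7.2/4 = 1.8
  s[X_3,X_3] = ((1.8)·(1.8) + (1.8)·(1.8) + (-4.2)·(-4.2) + (1.8)·(1.8) + (-1.2)·(-1.2)) / 4 = 28.8/4 = 7.2
  Sample standard deviations s_i = √(s[i,i]):
  s(X_1) = √(3.5) = 1.8708
  s(X_2) = √(5.7) = 2.3875
  s(X_3) = √(7.2) = 2.6833

Step 3 — r_{ij} = s_{ij} / (s_i · s_j):
  r[X_1,X_1] = 1 (diagonal).
  r[X_1,X_2] = 3.25 / (1.8708 · 2.3875) = 3.25 / 4.4665 = 0.7276
  r[X_1,X_3] = 0 / (1.8708 · 2.6833) = 0 / 5.02 = 0
  r[X_2,X_2] = 1 (diagonal).
  r[X_2,X_3] = 1.8 / (2.3875 · 2.6833) = 1.8 / 6.4062 = 0.281
  r[X_3,X_3] = 1 (diagonal).

R is symmetric with unit diagonal. Assembling:

R = [[1, 0.7276, 0],
 [0.7276, 1, 0.281],
 [0, 0.281, 1]]


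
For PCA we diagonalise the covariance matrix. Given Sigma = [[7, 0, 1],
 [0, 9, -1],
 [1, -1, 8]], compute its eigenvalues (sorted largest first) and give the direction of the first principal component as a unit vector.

Step 1 — characteristic polynomial p(λ) = det(λI - Sigma) = λ³ - tr·λ² + c_1·λ - det, where tr = trace, c_1 = sum of the principal 2×2 minors, det = det(Sigma):
  tr = 7 + 9 + 8 = 24,
  c_1 = (7·9 - (0)²) + (7·8 - (1)²) + (9·8 - (-1)²) = 63 + 55 + 71 = 189,
  det = 7·(9·8 - (-1)²) - (0)·((0)·8 - (-1)·(1)) + (1)·((0)·(-1) - 9·(1)) = 7·(71) - (0)·(1) + (1)·(-9) = 488.
  So p(λ) = λ³ - 24λ² + 189λ - 488.
Step 2 — look for an integer root (rational root theorem: any rational root is an integer divisor of 488). Testing λ = 8:
  p(8) = 512 - 1536 + 1512 - 488 = 0  ✓
  Dividing out (λ - 8): p(λ) = (λ - 8)(λ² - 16λ + 61).
Step 3 — remaining eigenvalues from the quadratic λ² - 16λ + 61 = 0:
  Δ = 16² - 4·61 = 256 - 244 = 12,  λ = (16 ± √12)/2 = (16 ± 3.4641)/2 ≈ 9.7321 or 6.2679.
  Sorted: λ_1 = 9.7321,  λ_2 = 8,  λ_3 = 6.2679  (check: sum = 24 = tr ✓).

Step 4 — unit eigenvector for λ_1 ≈ 9.7321: v spans the null space of (Sigma - λ_1 I), whose rows are
  r_1 = (-2.7321, 0, 1),  r_2 = (0, -0.7321, -1),  r_3 = (1, -1, -1.7321).
  v is orthogonal to every row, so take v ∝ r_1 × r_2 = ((0)·(-1) - (1)·(-0.7321), (1)·(0) - (-2.7321)·(-1), (-2.7321)·(-0.7321) - (0)·(0)) ≈ (0.7321, -2.7321, 2).
  Let u = (0.7321, -2.7321, 2).
  ||u|| = √((0.7321)² + (-2.7321)² + (2)²) = √(12) ≈ 3.4641,  v_1 = u/||u|| ≈ (0.2113, -0.7887, 0.5774) (||v_1|| = 1).

λ_1 = 9.7321,  λ_2 = 8,  λ_3 = 6.2679;  v_1 ≈ (0.2113, -0.7887, 0.5774)


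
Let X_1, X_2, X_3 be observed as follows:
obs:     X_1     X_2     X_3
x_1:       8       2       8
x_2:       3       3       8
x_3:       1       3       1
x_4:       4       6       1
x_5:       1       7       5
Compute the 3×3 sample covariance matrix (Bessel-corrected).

Step 1 — column means:
  mean(X_1) = (8 + 3 + 1 + 4 + 1) / 5 = 17/5 = 3.4
  mean(X_2) = (2 + 3 + 3 + 6 + 7) / 5 = 21/5 = 4.2
  mean(X_3) = (8 + 8 + 1 + 1 + 5) / 5 = 23/5 = 4.6

Step 2 — sample covariance S[i,j] = (1/(n-1)) · Σ_k (x_{k,i} - mean_i) · (x_{k,j} - mean_j), with n-1 = 4.
  S[X_1,X_1] = ((4.6)·(4.6) + (-0.4)·(-0.4) + (-2.4)·(-2.4) + (0.6)·(0.6) + (-2.4)·(-2.4)) / 4 = 33.2/4 = 8.3
  S[X_1,X_2] = ((4.6)·(-2.2) + (-0.4)·(-1.2) + (-2.4)·(-1.2) + (0.6)·(1.8) + (-2.4)·(2.8)) / 4 = -12.4/4 = -3.1
  S[X_1,X_3] = ((4.6)·(3.4) + (-0.4)·(3.4) + (-2.4)·(-3.6) + (0.6)·(-3.6) + (-2.4)·(0.4)) / 4 = 19.8/4 = 4.95
  S[X_2,X_2] = ((-2.2)·(-2.2) + (-1.2)·(-1.2) + (-1.2)·(-1.2) + (1.8)·(1.8) + (2.8)·(2.8)) / 4 = 18.8/4 = 4.7
  S[X_2,X_3] = ((-2.2)·(3.4) + (-1.2)·(3.4) + (-1.2)·(-3.6) + (1.8)·(-3.6) + (2.8)·(0.4)) / 4 = -12.6/4 = -3.15
  S[X_3,X_3] = ((3.4)·(3.4) + (3.4)·(3.4) + (-3.6)·(-3.6) + (-3.6)·(-3.6) + (0.4)·(0.4)) / 4 = 49.2/4 = 12.3

S is symmetric (S[j,i] = S[i,j]). Assembling:

S = [[8.3, -3.1, 4.95],
 [-3.1, 4.7, -3.15],
 [4.95, -3.15, 12.3]]


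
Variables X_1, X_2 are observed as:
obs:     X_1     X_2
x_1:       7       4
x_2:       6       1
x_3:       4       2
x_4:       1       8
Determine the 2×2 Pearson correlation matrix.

Step 1 — column means:
  mean(X_1) = (7 + 6 + 4 + 1) / 4 = 18/4 = 4.5
  mean(X_2) = (4 + 1 + 2 + 8) / 4 = 15/4 = 3.75

Step 2 — sample variances and covariances s[i,j] = (1/(n-1)) · Σ_k (x_{k,i} - mean_i) · (x_{k,j} - mean_j), with n-1 = 3:
  s[X_1,X_1] = ((2.5)·(2.5) + (1.5)·(1.5) + (-0.5)·(-0.5) + (-3.5)·(-3.5)) / 3 = 21/3 = 7
  s[X_1,X_2] = ((2.5)·(0.25) + (1.5)·(-2.75) + (-0.5)·(-1.75) + (-3.5)·(4.25)) / 3 = -17.5/3 = -5.8333
  s[X_2,X_2] = ((0.25)·(0.25) + (-2.75)·(-2.75) + (-1.75)·(-1.75) + (4.25)·(4.25)) / 3 = 28.75/3 = 9.5833
  Sample standard deviations s_i = √(s[i,i]):
  s(X_1) = √(7) = 2.6458
  s(X_2) = √(9.5833) = 3.0957

Step 3 — r_{ij} = s_{ij} / (s_i · s_j):
  r[X_1,X_1] = 1 (diagonal).
  r[X_1,X_2] = -5.8333 / (2.6458 · 3.0957) = -5.8333 / 8.1904 = -0.7122
  r[X_2,X_2] = 1 (diagonal).

R is symmetric with unit diagonal. Assembling:

R = [[1, -0.7122],
 [-0.7122, 1]]


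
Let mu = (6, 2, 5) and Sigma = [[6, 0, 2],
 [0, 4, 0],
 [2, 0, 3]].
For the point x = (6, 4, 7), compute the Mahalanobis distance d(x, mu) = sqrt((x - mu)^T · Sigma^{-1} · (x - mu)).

Step 1 — centre the observation: (x - mu) = (0, 2, 2).

Step 2 — invert Sigma (cofactor / det for 3×3, or solve directly):
  Sigma^{-1} = [[0.2143, 0, -0.1429],
 [0, 0.25, 0],
 [-0.1429, 0, 0.4286]].

Step 3 — form the quadratic (x - mu)^T · Sigma^{-1} · (x - mu):
  Sigma^{-1} · (x - mu) = (-0.2857, 0.5, 0.8571).
  (x - mu)^T · [Sigma^{-1} · (x - mu)] = (0)·(-0.2857) + (2)·(0.5) + (2)·(0.8571) = 2.7143.

Step 4 — take square root: d = √(2.7143) ≈ 1.6475.

d(x, mu) = √(2.7143) ≈ 1.6475


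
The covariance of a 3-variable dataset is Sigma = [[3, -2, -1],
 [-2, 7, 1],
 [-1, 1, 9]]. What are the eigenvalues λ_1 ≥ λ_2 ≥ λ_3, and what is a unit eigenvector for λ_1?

Step 1 — characteristic polynomial p(λ) = det(λI - Sigma) = λ³ - tr·λ² + c_1·λ - det, where tr = trace, c_1 = sum of the principal 2×2 minors, det = det(Sigma):
  tr = 3 + 7 + 9 = 19,
  c_1 = (3·7 - (-2)²) + (3·9 - (-1)²) + (7·9 - (1)²) = 17 + 26 + 62 = 105,
  det = 3·(7·9 - (1)²) - (-2)·((-2)·9 - (1)·(-1)) + (-1)·((-2)·(1) - 7·(-1)) = 3·(62) - (-2)·(-17) + (-1)·(5) = 147.
  So p(λ) = λ³ - 19λ² + 105λ - 147.
Step 2 — look for an integer root (rational root theorem: any rational root is an integer divisor of 147). Testing λ = 7:
  p(7) = 343 - 931 + 735 - 147 = 0  ✓
  Dividing out (λ - 7): p(λ) = (λ - 7)(λ² - 12λ + 21).
Step 3 — remaining eigenvalues from the quadratic λ² - 12λ + 21 = 0:
  Δ = 12² - 4·21 = 144 - 84 = 60,  λ = (12 ± √60)/2 = (12 ± 7.746)/2 ≈ 9.873 or 2.127.
  Sorted: λ_1 = 9.873,  λ_2 = 7,  λ_3 = 2.127  (check: sum = 19 = tr ✓).

Step 4 — unit eigenvector for λ_1 ≈ 9.873: v spans the null space of (Sigma - λ_1 I), whose rows are
  r_1 = (-6.873, -2, -1),  r_2 = (-2, -2.873, 1),  r_3 = (-1, 1, -0.873).
  v is orthogonal to every row, so take v ∝ r_1 × r_2 = ((-2)·(1) - (-1)·(-2.873), (-1)·(-2) - (-6.873)·(1), (-6.873)·(-2.873) - (-2)·(-2)) ≈ (-4.873, 8.873, 15.746).
  Rescale (multiply by -1 so the first nonzero entry is positive): u = (4.873, -8.873, -15.746).
  ||u|| = √((4.873)² + (-8.873)² + (-15.746)²) = √(350.4113) ≈ 18.7193,  v_1 = u/||u|| ≈ (0.2603, -0.474, -0.8412) (||v_1|| = 1).

λ_1 = 9.873,  λ_2 = 7,  λ_3 = 2.127;  v_1 ≈ (0.2603, -0.474, -0.8412)


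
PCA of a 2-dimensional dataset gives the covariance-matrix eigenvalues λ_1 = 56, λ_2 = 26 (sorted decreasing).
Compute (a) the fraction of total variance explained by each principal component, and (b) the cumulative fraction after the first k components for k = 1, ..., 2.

Step 1 — total variance = trace(Sigma) = Σ λ_i = 56 + 26 = 82.

Step 2 — fraction explained by component i = λ_i / Σ λ:
  PC1: 56/82 = 0.6829
  PC2: 26/82 = 0.3171

Step 3 — cumulative fraction after k components = (λ_1 + ... + λ_k) / Σ λ:
  k = 1: 56/82 = 0.6829
  k = 2: (56 + 26)/82 = 82/82 = 1

Summary (fraction, with percent):

explained: PC1 0.6829 (68.29%), PC2 0.3171 (31.71%);  cumulative: 0.6829, 1


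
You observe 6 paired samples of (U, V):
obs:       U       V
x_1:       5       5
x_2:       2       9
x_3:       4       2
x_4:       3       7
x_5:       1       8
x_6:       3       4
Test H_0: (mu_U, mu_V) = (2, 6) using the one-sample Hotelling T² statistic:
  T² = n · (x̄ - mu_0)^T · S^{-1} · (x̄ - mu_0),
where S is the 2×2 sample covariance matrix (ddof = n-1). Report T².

Step 1 — sample mean vector:
  mean(U) = (5 + 2 + 4 + 3 + 1 + 3) / 6 = 18/6 = 3
  mean(V) = (5 + 9 + 2 + 7 + 8 + 4) / 6 = 35/6 = 5.8333
  x̄ = (3, 5.8333),  deviation x̄ - mu_0 = (3, 5.8333) - (2, 6) = (1, -0.1667).

Step 2 — sample covariance matrix, S[i,j] = (1/(n-1)) · Σ_k (x_{k,i} - mean_i) · (x_{k,j} - mean_j), divisor n-1 = 5:
  S[U,U] = ((2)·(2) + (-1)·(-1) + (1)·(1) + (0)·(0) + (-2)·(-2) + (0)·(0)) / 5 = 10/5 = 2
  S[U,V] = ((2)·(-0.8333) + (-1)·(3.1667) + (1)·(-3.8333) + (0)·(1.1667) + (-2)·(2.1667) + (0)·(-1.8333)) / 5 = -13/5 = -2.6
  S[V,V] = ((-0.8333)·(-0.8333) + (3.1667)·(3.1667) + (-3.8333)·(-3.8333) + (1.1667)·(1.1667) + (2.1667)·(2.1667) + (-1.8333)·(-1.8333)) / 5 = 34.8333/5 = 6.9667
  S = [[2, -2.6],
 [-2.6, 6.9667]].

Step 3 — invert S. det(S) = 2·6.9667 - (-2.6)² = 7.1733.
  S^{-1} = (1/det) · [[d, -b], [-b, a]] = [[0.9712, 0.3625],
 [0.3625, 0.2788]].

Step 4 — quadratic form (x̄ - mu_0)^T · S^{-1} · (x̄ - mu_0):
  S^{-1} · (x̄ - mu_0) = (0.9108, 0.316),
  (x̄ - mu_0)^T · [...] = (1)·(0.9108) + (-0.1667)·(0.316) = 0.8581.

Step 5 — scale by n: T² = 6 · 0.8581 = 5.1487.

T² ≈ 5.1487


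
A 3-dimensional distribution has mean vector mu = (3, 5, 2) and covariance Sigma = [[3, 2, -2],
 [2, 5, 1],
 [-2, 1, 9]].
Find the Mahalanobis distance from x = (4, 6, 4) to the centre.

Step 1 — centre the observation: (x - mu) = (1, 1, 2).

Step 2 — invert Sigma (cofactor / det for 3×3, or solve directly):
  Sigma^{-1} = [[0.6471, -0.2941, 0.1765],
 [-0.2941, 0.3382, -0.1029],
 [0.1765, -0.1029, 0.1618]].

Step 3 — form the quadratic (x - mu)^T · Sigma^{-1} · (x - mu):
  Sigma^{-1} · (x - mu) = (0.7059, -0.1618, 0.3971).
  (x - mu)^T · [Sigma^{-1} · (x - mu)] = (1)·(0.7059) + (1)·(-0.1618) + (2)·(0.3971) = 1.3382.

Step 4 — take square root: d = √(1.3382) ≈ 1.1568.

d(x, mu) = √(1.3382) ≈ 1.1568


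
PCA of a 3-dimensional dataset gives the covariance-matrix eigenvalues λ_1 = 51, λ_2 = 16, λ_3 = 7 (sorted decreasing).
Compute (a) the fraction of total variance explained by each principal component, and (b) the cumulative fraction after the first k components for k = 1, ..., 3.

Step 1 — total variance = trace(Sigma) = Σ λ_i = 51 + 16 + 7 = 74.

Step 2 — fraction explained by component i = λ_i / Σ λ:
  PC1: 51/74 = 0.6892
  PC2: 16/74 = 0.2162
  PC3: 7/74 = 0.0946

Step 3 — cumulative fraction after k components = (λ_1 + ... + λ_k) / Σ λ:
  k = 1: 51/74 = 0.6892
  k = 2: (51 + 16)/74 = 67/74 = 0.9054
  k = 3: (51 + 16 + 7)/74 = 74/74 = 1

Summary (fraction, with percent):

explained: PC1 0.6892 (68.92%), PC2 0.2162 (21.62%), PC3 0.0946 (9.46%);  cumulative: 0.6892, 0.9054, 1


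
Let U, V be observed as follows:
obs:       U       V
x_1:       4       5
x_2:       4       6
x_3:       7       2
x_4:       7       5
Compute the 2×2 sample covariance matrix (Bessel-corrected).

Step 1 — column means:
  mean(U) = (4 + 4 + 7 + 7) / 4 = 22/4 = 5.5
  mean(V) = (5 + 6 + 2 + 5) / 4 = 18/4 = 4.5

Step 2 — sample covariance S[i,j] = (1/(n-1)) · Σ_k (x_{k,i} - mean_i) · (x_{k,j} - mean_j), with n-1 = 3.
  S[U,U] = ((-1.5)·(-1.5) + (-1.5)·(-1.5) + (1.5)·(1.5) + (1.5)·(1.5)) / 3 = 9/3 = 3
  S[U,V] = ((-1.5)·(0.5) + (-1.5)·(1.5) + (1.5)·(-2.5) + (1.5)·(0.5)) / 3 = -6/3 = -2
  S[V,V] = ((0.5)·(0.5) + (1.5)·(1.5) + (-2.5)·(-2.5) + (0.5)·(0.5)) / 3 = 9/3 = 3

S is symmetric (S[j,i] = S[i,j]). Assembling:

S = [[3, -2],
 [-2, 3]]


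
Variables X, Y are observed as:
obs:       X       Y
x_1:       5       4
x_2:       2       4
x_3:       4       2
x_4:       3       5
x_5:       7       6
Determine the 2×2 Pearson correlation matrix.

Step 1 — column means:
  mean(X) = (5 + 2 + 4 + 3 + 7) / 5 = 21/5 = 4.2
  mean(Y) = (4 + 4 + 2 + 5 + 6) / 5 = 21/5 = 4.2

Step 2 — sample variances and covariances s[i,j] = (1/(n-1)) · Σ_k (x_{k,i} - mean_i) · (x_{k,j} - mean_j), with n-1 = 4:
  s[X,X] = ((0.8)·(0.8) + (-2.2)·(-2.2) + (-0.2)·(-0.2) + (-1.2)·(-1.2) + (2.8)·(2.8)) / 4 = 14.8/4 = 3.7
  s[X,Y] = ((0.8)·(-0.2) + (-2.2)·(-0.2) + (-0.2)·(-2.2) + (-1.2)·(0.8) + (2.8)·(1.8)) / 4 = 4.8/4 = 1.2
  s[Y,Y] = ((-0.2)·(-0.2) + (-0.2)·(-0.2) + (-2.2)·(-2.2) + (0.8)·(0.8) + (1.8)·(1.8)) / 4 = 8.8/4 = 2.2
  Sample standard deviations s_i = √(s[i,i]):
  s(X) = √(3.7) = 1.9235
  s(Y) = √(2.2) = 1.4832

Step 3 — r_{ij} = s_{ij} / (s_i · s_j):
  r[X,X] = 1 (diagonal).
  r[X,Y] = 1.2 / (1.9235 · 1.4832) = 1.2 / 2.8531 = 0.4206
  r[Y,Y] = 1 (diagonal).

R is symmetric with unit diagonal. Assembling:

R = [[1, 0.4206],
 [0.4206, 1]]


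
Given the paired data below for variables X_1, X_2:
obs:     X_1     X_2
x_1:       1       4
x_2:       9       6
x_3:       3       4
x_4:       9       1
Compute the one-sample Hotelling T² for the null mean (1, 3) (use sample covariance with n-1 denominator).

Step 1 — sample mean vector:
  mean(X_1) = (1 + 9 + 3 + 9) / 4 = 22/4 = 5.5
  mean(X_2) = (4 + 6 + 4 + 1) / 4 = 15/4 = 3.75
  x̄ = (5.5, 3.75),  deviation x̄ - mu_0 = (5.5, 3.75) - (1, 3) = (4.5, 0.75).

Step 2 — sample covariance matrix, S[i,j] = (1/(n-1)) · Σ_k (x_{k,i} - mean_i) · (x_{k,j} - mean_j), divisor n-1 = 3:
  S[X_1,X_1] = ((-4.5)·(-4.5) + (3.5)·(3.5) + (-2.5)·(-2.5) + (3.5)·(3.5)) / 3 = 51/3 = 17
  S[X_1,X_2] = ((-4.5)·(0.25) + (3.5)·(2.25) + (-2.5)·(0.25) + (3.5)·(-2.75)) / 3 = -3.5/3 = -1.1667
  S[X_2,X_2] = ((0.25)·(0.25) + (2.25)·(2.25) + (0.25)·(0.25) + (-2.75)·(-2.75)) / 3 = 12.75/3 = 4.25
  S = [[17, -1.1667],
 [-1.1667, 4.25]].

Step 3 — invert S. det(S) = 17·4.25 - (-1.1667)² = 70.8889.
  S^{-1} = (1/det) · [[d, -b], [-b, a]] = [[0.06, 0.0165],
 [0.0165, 0.2398]].

Step 4 — quadratic form (x̄ - mu_0)^T · S^{-1} · (x̄ - mu_0):
  S^{-1} · (x̄ - mu_0) = (0.2821, 0.2539),
  (x̄ - mu_0)^T · [...] = (4.5)·(0.2821) + (0.75)·(0.2539) = 1.46.

Step 5 — scale by n: T² = 4 · 1.46 = 5.8401.

T² ≈ 5.8401


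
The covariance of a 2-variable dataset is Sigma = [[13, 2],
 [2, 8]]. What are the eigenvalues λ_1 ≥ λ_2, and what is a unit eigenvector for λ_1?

Step 1 — characteristic polynomial of 2×2 Sigma:
  det(Sigma - λI) = λ² - trace · λ + det = 0.
  trace = 13 + 8 = 21, det = 13·8 - (2)² = 100.
Step 2 — discriminant:
  Δ = trace² - 4·det = 441 - 400 = 41.
Step 3 — eigenvalues:
  λ = (trace ± √Δ)/2 = (21 ± 6.4031)/2,
  λ_1 = 13.7016,  λ_2 = 7.2984.

Step 4 — unit eigenvector for λ_1: solve (Sigma - λ_1 I)v = 0. First row:
  (13 - 13.7016)·v_x + (2)·v_y = 0, i.e. (-0.7016)·v_x + (2)·v_y = 0,
  so v ∝ (b, λ_1 - a) = (2, 0.7016) = u.
  ||u|| = √((2)² + (0.7016)²) = √(4.4922) ≈ 2.1195,
  v_1 = u/||u|| ≈ (0.9436, 0.331) (||v_1|| = 1).

λ_1 = 13.7016,  λ_2 = 7.2984;  v_1 ≈ (0.9436, 0.331)


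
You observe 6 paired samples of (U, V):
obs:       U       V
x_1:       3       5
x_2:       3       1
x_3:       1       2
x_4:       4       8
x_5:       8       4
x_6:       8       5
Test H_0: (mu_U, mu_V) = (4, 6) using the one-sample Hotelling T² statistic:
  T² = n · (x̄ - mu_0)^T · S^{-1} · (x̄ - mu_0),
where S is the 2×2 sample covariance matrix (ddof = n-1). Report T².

Step 1 — sample mean vector:
  mean(U) = (3 + 3 + 1 + 4 + 8 + 8) / 6 = 27/6 = 4.5
  mean(V) = (5 + 1 + 2 + 8 + 4 + 5) / 6 = 25/6 = 4.1667
  x̄ = (4.5, 4.1667),  deviation x̄ - mu_0 = (4.5, 4.1667) - (4, 6) = (0.5, -1.8333).

Step 2 — sample covariance matrix, S[i,j] = (1/(n-1)) · Σ_k (x_{k,i} - mean_i) · (x_{k,j} - mean_j), divisor n-1 = 5:
  S[U,U] = ((-1.5)·(-1.5) + (-1.5)·(-1.5) + (-3.5)·(-3.5) + (-0.5)·(-0.5) + (3.5)·(3.5) + (3.5)·(3.5)) / 5 = 41.5/5 = 8.3
  S[U,V] = ((-1.5)·(0.8333) + (-1.5)·(-3.1667) + (-3.5)·(-2.1667) + (-0.5)·(3.8333) + (3.5)·(-0.1667) + (3.5)·(0.8333)) / 5 = 11.5/5 = 2.3
  S[V,V] = ((0.8333)·(0.8333) + (-3.1667)·(-3.1667) + (-2.1667)·(-2.1667) + (3.8333)·(3.8333) + (-0.1667)·(-0.1667) + (0.8333)·(0.8333)) / 5 = 30.8333/5 = 6.1667
  S = [[8.3, 2.3],
 [2.3, 6.1667]].

Step 3 — invert S. det(S) = 8.3·6.1667 - (2.3)² = 45.8933.
  S^{-1} = (1/det) · [[d, -b], [-b, a]] = [[0.1344, -0.0501],
 [-0.0501, 0.1809]].

Step 4 — quadratic form (x̄ - mu_0)^T · S^{-1} · (x̄ - mu_0):
  S^{-1} · (x̄ - mu_0) = (0.1591, -0.3566),
  (x̄ - mu_0)^T · [...] = (0.5)·(0.1591) + (-1.8333)·(-0.3566) = 0.7333.

Step 5 — scale by n: T² = 6 · 0.7333 = 4.4001.

T² ≈ 4.4001


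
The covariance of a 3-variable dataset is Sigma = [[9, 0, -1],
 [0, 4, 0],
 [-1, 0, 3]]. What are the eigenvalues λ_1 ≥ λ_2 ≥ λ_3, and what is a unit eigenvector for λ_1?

Step 1 — characteristic polynomial p(λ) = det(λI - Sigma) = λ³ - tr·λ² + c_1·λ - det, where tr = trace, c_1 = sum of the principal 2×2 minors, det = det(Sigma):
  tr = 9 + 4 + 3 = 16,
  c_1 = (9·4 - (0)²) + (9·3 - (-1)²) + (4·3 - (0)²) = 36 + 26 + 12 = 74,
  det = 9·(4·3 - (0)²) - (0)·((0)·3 - (0)·(-1)) + (-1)·((0)·(0) - 4·(-1)) = 9·(12) - (0)·(0) + (-1)·(4) = 104.
  So p(λ) = λ³ - 16λ² + 74λ - 104.
Step 2 — look for an integer root (rational root theorem: any rational root is an integer divisor of 104). Testing λ = 4:
  p(4) = 64 - 256 + 296 - 104 = 0  ✓
  Dividing out (λ - 4): p(λ) = (λ - 4)(λ² - 12λ + 26).
Step 3 — remaining eigenvalues from the quadratic λ² - 12λ + 26 = 0:
  Δ = 12² - 4·26 = 144 - 104 = 40,  λ = (12 ± √40)/2 = (12 ± 6.3246)/2 ≈ 9.1623 or 2.8377.
  Sorted: λ_1 = 9.1623,  λ_2 = 4,  λ_3 = 2.8377  (check: sum = 16 = tr ✓).

Step 4 — unit eigenvector for λ_1 ≈ 9.1623: v spans the null space of (Sigma - λ_1 I), whose rows are
  r_1 = (-0.1623, 0, -1),  r_2 = (0, -5.1623, 0),  r_3 = (-1, 0, -6.1623).
  v is orthogonal to every row, so take v ∝ r_1 × r_2 = ((0)·(0) - (-1)·(-5.1623), (-1)·(0) - (-0.1623)·(0), (-0.1623)·(-5.1623) - (0)·(0)) ≈ (-5.1623, 0, 0.8377).
  Rescale (multiply by -1 so the first nonzero entry is positive): u = (5.1623, 0, -0.8377).
  ||u|| = √((5.1623)² + (0)² + (-0.8377)²) = √(27.3509) ≈ 5.2298,  v_1 = u/||u|| ≈ (0.9871, 0, -0.1602) (||v_1|| = 1).

λ_1 = 9.1623,  λ_2 = 4,  λ_3 = 2.8377;  v_1 ≈ (0.9871, 0, -0.1602)


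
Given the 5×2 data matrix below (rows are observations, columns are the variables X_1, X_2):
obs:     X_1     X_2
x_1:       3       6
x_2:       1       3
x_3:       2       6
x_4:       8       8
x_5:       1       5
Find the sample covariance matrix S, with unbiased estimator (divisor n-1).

Step 1 — column means:
  mean(X_1) = (3 + 1 + 2 + 8 + 1) / 5 = 15/5 = 3
  mean(X_2) = (6 + 3 + 6 + 8 + 5) / 5 = 28/5 = 5.6

Step 2 — sample covariance S[i,j] = (1/(n-1)) · Σ_k (x_{k,i} - mean_i) · (x_{k,j} - mean_j), with n-1 = 4.
  S[X_1,X_1] = ((0)·(0) + (-2)·(-2) + (-1)·(-1) + (5)·(5) + (-2)·(-2)) / 4 = 34/4 = 8.5
  S[X_1,X_2] = ((0)·(0.4) + (-2)·(-2.6) + (-1)·(0.4) + (5)·(2.4) + (-2)·(-0.6)) / 4 = 18/4 = 4.5
  S[X_2,X_2] = ((0.4)·(0.4) + (-2.6)·(-2.6) + (0.4)·(0.4) + (2.4)·(2.4) + (-0.6)·(-0.6)) / 4 = 13.2/4 = 3.3

S is symmetric (S[j,i] = S[i,j]). Assembling:

S = [[8.5, 4.5],
 [4.5, 3.3]]


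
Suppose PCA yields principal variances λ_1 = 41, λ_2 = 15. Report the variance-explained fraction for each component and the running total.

Step 1 — total variance = trace(Sigma) = Σ λ_i = 41 + 15 = 56.

Step 2 — fraction explained by component i = λ_i / Σ λ:
  PC1: 41/56 = 0.7321
  PC2: 15/56 = 0.2679

Step 3 — cumulative fraction after k components = (λ_1 + ... + λ_k) / Σ λ:
  k = 1: 41/56 = 0.7321
  k = 2: (41 + 15)/56 = 56/56 = 1

Summary (fraction, with percent):

explained: PC1 0.7321 (73.21%), PC2 0.2679 (26.79%);  cumulative: 0.7321, 1


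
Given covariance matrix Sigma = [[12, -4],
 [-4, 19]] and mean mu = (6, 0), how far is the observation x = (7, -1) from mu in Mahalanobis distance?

Step 1 — centre the observation: (x - mu) = (1, -1).

Step 2 — invert Sigma. det(Sigma) = 12·19 - (-4)² = 212.
  Sigma^{-1} = (1/det) · [[d, -b], [-b, a]] = [[0.0896, 0.0189],
 [0.0189, 0.0566]].

Step 3 — form the quadratic (x - mu)^T · Sigma^{-1} · (x - mu):
  Sigma^{-1} · (x - mu) = (0.0708, -0.0377).
  (x - mu)^T · [Sigma^{-1} · (x - mu)] = (1)·(0.0708) + (-1)·(-0.0377) = 0.1085.

Step 4 — take square root: d = √(0.1085) ≈ 0.3294.

d(x, mu) = √(0.1085) ≈ 0.3294


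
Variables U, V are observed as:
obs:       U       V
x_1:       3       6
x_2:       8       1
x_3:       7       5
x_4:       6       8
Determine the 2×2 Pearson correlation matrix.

Step 1 — column means:
  mean(U) = (3 + 8 + 7 + 6) / 4 = 24/4 = 6
  mean(V) = (6 + 1 + 5 + 8) / 4 = 20/4 = 5

Step 2 — sample variances and covariances s[i,j] = (1/(n-1)) · Σ_k (x_{k,i} - mean_i) · (x_{k,j} - mean_j), with n-1 = 3:
  s[U,U] = ((-3)·(-3) + (2)·(2) + (1)·(1) + (0)·(0)) / 3 = 14/3 = 4.6667
  s[U,V] = ((-3)·(1) + (2)·(-4) + (1)·(0) + (0)·(3)) / 3 = -11/3 = -3.6667
  s[V,V] = ((1)·(1) + (-4)·(-4) + (0)·(0) + (3)·(3)) / 3 = 26/3 = 8.6667
  Sample standard deviations s_i = √(s[i,i]):
  s(U) = √(4.6667) = 2.1602
  s(V) = √(8.6667) = 2.9439

Step 3 — r_{ij} = s_{ij} / (s_i · s_j):
  r[U,U] = 1 (diagonal).
  r[U,V] = -3.6667 / (2.1602 · 2.9439) = -3.6667 / 6.3596 = -0.5766
  r[V,V] = 1 (diagonal).

R is symmetric with unit diagonal. Assembling:

R = [[1, -0.5766],
 [-0.5766, 1]]


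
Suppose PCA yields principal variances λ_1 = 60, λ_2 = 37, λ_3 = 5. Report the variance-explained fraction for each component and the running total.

Step 1 — total variance = trace(Sigma) = Σ λ_i = 60 + 37 + 5 = 102.

Step 2 — fraction explained by component i = λ_i / Σ λ:
  PC1: 60/102 = 0.5882
  PC2: 37/102 = 0.3627
  PC3: 5/102 = 0.049

Step 3 — cumulative fraction after k components = (λ_1 + ... + λ_k) / Σ λ:
  k = 1: 60/102 = 0.5882
  k = 2: (60 + 37)/102 = 97/102 = 0.951
  k = 3: (60 + 37 + 5)/102 = 102/102 = 1

Summary (fraction, with percent):

explained: PC1 0.5882 (58.82%), PC2 0.3627 (36.27%), PC3 0.049 (4.9%);  cumulative: 0.5882, 0.951, 1


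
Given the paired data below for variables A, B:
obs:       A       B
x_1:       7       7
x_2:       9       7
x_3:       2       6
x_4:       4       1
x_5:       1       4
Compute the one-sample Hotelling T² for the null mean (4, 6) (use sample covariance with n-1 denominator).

Step 1 — sample mean vector:
  mean(A) = (7 + 9 + 2 + 4 + 1) / 5 = 23/5 = 4.6
  mean(B) = (7 + 7 + 6 + 1 + 4) / 5 = 25/5 = 5
  x̄ = (4.6, 5),  deviation x̄ - mu_0 = (4.6, 5) - (4, 6) = (0.6, -1).

Step 2 — sample covariance matrix, S[i,j] = (1/(n-1)) · Σ_k (x_{k,i} - mean_i) · (x_{k,j} - mean_j), divisor n-1 = 4:
  S[A,A] = ((2.4)·(2.4) + (4.4)·(4.4) + (-2.6)·(-2.6) + (-0.6)·(-0.6) + (-3.6)·(-3.6)) / 4 = 45.2/4 = 11.3
  S[A,B] = ((2.4)·(2) + (4.4)·(2) + (-2.6)·(1) + (-0.6)·(-4) + (-3.6)·(-1)) / 4 = 17/4 = 4.25
  S[B,B] = ((2)·(2) + (2)·(2) + (1)·(1) + (-4)·(-4) + (-1)·(-1)) / 4 = 26/4 = 6.5
  S = [[11.3, 4.25],
 [4.25, 6.5]].

Step 3 — invert S. det(S) = 11.3·6.5 - (4.25)² = 55.3875.
  S^{-1} = (1/det) · [[d, -b], [-b, a]] = [[0.1174, -0.0767],
 [-0.0767, 0.204]].

Step 4 — quadratic form (x̄ - mu_0)^T · S^{-1} · (x̄ - mu_0):
  S^{-1} · (x̄ - mu_0) = (0.1471, -0.2501),
  (x̄ - mu_0)^T · [...] = (0.6)·(0.1471) + (-1)·(-0.2501) = 0.3383.

Step 5 — scale by n: T² = 5 · 0.3383 = 1.6917.

T² ≈ 1.6917


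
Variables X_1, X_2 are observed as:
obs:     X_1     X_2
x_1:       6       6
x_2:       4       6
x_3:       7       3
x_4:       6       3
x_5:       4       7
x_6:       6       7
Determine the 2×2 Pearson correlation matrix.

Step 1 — column means:
  mean(X_1) = (6 + 4 + 7 + 6 + 4 + 6) / 6 = 33/6 = 5.5
  mean(X_2) = (6 + 6 + 3 + 3 + 7 + 7) / 6 = 32/6 = 5.3333

Step 2 — sample variances and covariances s[i,j] = (1/(n-1)) · Σ_k (x_{k,i} - mean_i) · (x_{k,j} - mean_j), with n-1 = 5:
  s[X_1,X_1] = ((0.5)·(0.5) + (-1.5)·(-1.5) + (1.5)·(1.5) + (0.5)·(0.5) + (-1.5)·(-1.5) + (0.5)·(0.5)) / 5 = 7.5/5 = 1.5
  s[X_1,X_2] = ((0.5)·(0.6667) + (-1.5)·(0.6667) + (1.5)·(-2.3333) + (0.5)·(-2.3333) + (-1.5)·(1.6667) + (0.5)·(1.6667)) / 5 = -7/5 = -1.4
  s[X_2,X_2] = ((0.6667)·(0.6667) + (0.6667)·(0.6667) + (-2.3333)·(-2.3333) + (-2.3333)·(-2.3333) + (1.6667)·(1.6667) + (1.6667)·(1.6667)) / 5 = 17.3333/5 = 3.4667
  Sample standard deviations s_i = √(s[i,i]):
  s(X_1) = √(1.5) = 1.2247
  s(X_2) = √(3.4667) = 1.8619

Step 3 — r_{ij} = s_{ij} / (s_i · s_j):
  r[X_1,X_1] = 1 (diagonal).
  r[X_1,X_2] = -1.4 / (1.2247 · 1.8619) = -1.4 / 2.2804 = -0.6139
  r[X_2,X_2] = 1 (diagonal).

R is symmetric with unit diagonal. Assembling:

R = [[1, -0.6139],
 [-0.6139, 1]]
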